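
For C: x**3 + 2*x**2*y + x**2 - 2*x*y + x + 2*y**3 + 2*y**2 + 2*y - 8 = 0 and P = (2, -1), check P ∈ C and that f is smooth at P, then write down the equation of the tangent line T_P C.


Tangent line at P: 11*x + 8*y - 14 = 0.

Step 1: f(2, -1) = 0, so P lies on C.
Step 2: partial derivatives
  f_x(x, y) = 3*x**2 + 4*x*y + 2*x - 2*y + 1, f_y(x, y) = 2*x**2 - 2*x + 6*y**2 + 4*y + 2.
  f_x(P) = 11, f_y(P) = 8 (gradient nonzero, so P is smooth).
Step 3: tangent line at P: 11·(x − 2) + 8·(y − -1) = 0.
Expanding: 11*x + 8*y - 14 = 0.


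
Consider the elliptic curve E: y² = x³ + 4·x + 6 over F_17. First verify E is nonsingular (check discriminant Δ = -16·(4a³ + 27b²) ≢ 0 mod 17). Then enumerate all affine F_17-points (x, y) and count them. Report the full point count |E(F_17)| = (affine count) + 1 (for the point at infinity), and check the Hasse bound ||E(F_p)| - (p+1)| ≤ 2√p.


Affine points = {(4, 1), (4, 16), (5, 7), (5, 10), (6, 5), (6, 12), (10, 3), (10, 14), (11, 2), (11, 15), (14, 1), (14, 16), (16, 1), (16, 16)}; affine count = 14; |E(F_17)| = 15.

Discriminant check: Δ ∝ 4a³ + 27b² = 4·4³ + 27·6² = 4·64 + 27·36 ≡ 4 (mod 17). Nonzero ⇒ E is nonsingular.
For each x ∈ F_17, compute rhs = x³ + 4·x + 6 mod 17, then count y ∈ F_17 with y² ≡ rhs.
  x = 0: rhs = 6, matching y values: none (0 points).
  x = 1: rhs = 11, matching y values: none (0 points).
  x = 2: rhs = 5, matching y values: none (0 points).
  x = 3: rhs = 11, matching y values: none (0 points).
  x = 4: rhs = 1, matching y values: 1, 16 (2 points).
  x = 5: rhs = 15, matching y values: 7, 10 (2 points).
  x = 6: rhs = 8, matching y values: 5, 12 (2 points).
  x = 7: rhs = 3, matching y values: none (0 points).
  x = 8: rhs = 6, matching y values: none (0 points).
  x = 9: rhs = 6, matching y values: none (0 points).
  x = 10: rhs = 9, matching y values: 3, 14 (2 points).
  x = 11: rhs = 4, matching y values: 2, 15 (2 points).
  x = 12: rhs = 14, matching y values: none (0 points).
  x = 13: rhs = 11, matching y values: none (0 points).
  x = 14: rhs = 1, matching y values: 1, 16 (2 points).
  x = 15: rhs = 7, matching y values: none (0 points).
  x = 16: rhs = 1, matching y values: 1, 16 (2 points).
Total affine count: 14.
Full point count |E(F_17)| = 14 + 1 = 15.
Hasse bound: |15 − (17+1)| = |-3| = 3 ≤ 2√17 ≈ 8.2462 ✓.


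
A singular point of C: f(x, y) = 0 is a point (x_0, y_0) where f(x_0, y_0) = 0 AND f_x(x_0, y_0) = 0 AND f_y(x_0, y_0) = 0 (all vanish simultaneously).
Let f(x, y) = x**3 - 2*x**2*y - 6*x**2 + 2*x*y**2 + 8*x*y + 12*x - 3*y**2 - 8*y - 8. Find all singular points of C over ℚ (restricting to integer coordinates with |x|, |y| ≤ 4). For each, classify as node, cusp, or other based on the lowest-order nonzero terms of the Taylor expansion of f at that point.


Singular points: {(2, 0)}; classification: cusp.

Compute partial derivatives:
  f_x = 3*x**2 - 4*x*y - 12*x + 2*y**2 + 8*y + 12.
  f_y = -2*x**2 + 4*x*y + 8*x - 6*y - 8.
Scan x_0 ∈ {−4, ..., 4}. For each x_0, f_y(x_0, y) is a polynomial in y; find its integer roots y ∈ {−4, ..., 4}, then test f_x and f at those candidates.
  x = -4: f_y(-4, y) = -22*y - 72; no integer root y with |y| ≤ 4.
  x = -3: f_y(-3, y) = -18*y - 50; no integer root y with |y| ≤ 4.
  x = -2: f_y(-2, y) = -14*y - 32; no integer root y with |y| ≤ 4.
  x = -1: f_y(-1, y) = -10*y - 18; no integer root y with |y| ≤ 4.
  x = 0: f_y(0, y) = -6*y - 8; no integer root y with |y| ≤ 4.
  x = 1: f_y(1, y) = -2*y - 2; vanishes at y ∈ {-1}. (1, -1): f_x = 1 ≠ 0.
  x = 2: f_y(2, y) = 2*y; vanishes at y ∈ {0}. (2, 0): f_x = 0, f = 0 — SINGULAR.
  x = 3: f_y(3, y) = 6*y - 2; no integer root y with |y| ≤ 4.
  x = 4: f_y(4, y) = 10*y - 8; no integer root y with |y| ≤ 4.
Only singular point on the grid: (2, 0).
Classify: substitute x = 2 + u, y = 0 + v and expand: f = u**3 - 2*u**2*v + 2*u*v**2 + v**2.
No constant or linear terms (consistent with a singular point). Quadratic part: v**2. Cubic part: u**3 - 2*u**2*v + 2*u*v**2.
The quadratic part v**2 is a perfect square, so there is a single (double) tangent line v = 0, i.e. y = 0. Restricting the cubic part to that line (v = 0) leaves u**3 ≠ 0, so f is not divisible by v and the branch is v² ≈ -u**3 to lowest order — this is a cusp.
Classification: cusp.


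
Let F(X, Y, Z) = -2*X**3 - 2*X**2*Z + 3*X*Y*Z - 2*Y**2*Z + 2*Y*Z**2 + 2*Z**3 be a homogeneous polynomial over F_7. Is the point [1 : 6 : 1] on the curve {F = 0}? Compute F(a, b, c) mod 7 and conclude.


F(1,6,1) ≡ 5 (mod 7); P is NOT on the curve.

Evaluate F(1, 6, 1) term-by-term (mod 7).
  -2*X**3 ↦ -2·1·1·1 = -2
  -2*X**2*Z ↦ -2·1·1·1 = -2
  3*X*Y*Z ↦ 3·1·6·1 = 18
  -2*Y**2*Z ↦ -2·1·36·1 = -72
  2*Y*Z**2 ↦ 2·1·6·1 = 12
  2*Z**3 ↦ 2·1·1·1 = 2
Sum: F(1, 6, 1) = (-2) + (-2) + (18) + (-72) + (12) + (2) = -44.
Reducing mod 7: -44 ≡ 5 (mod 7).
Since F(a, b, c) ≡ 5 ≠ 0 (mod 7), P does NOT lie on the curve.


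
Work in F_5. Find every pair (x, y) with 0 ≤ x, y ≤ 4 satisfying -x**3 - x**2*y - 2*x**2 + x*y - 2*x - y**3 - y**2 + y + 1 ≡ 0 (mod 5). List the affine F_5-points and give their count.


Affine F_5-points: {(0, 1), (0, 4), (1, 1), (1, 4), (3, 0), (3, 4)}; count = 6.

For each of the 25 pairs (x, y) ∈ F_5², evaluate f(x, y) mod 5. Record the zeros.
  x = 0: [0↦1, 1↦0, 2↦1, 3↦3, 4↦0]  zeros at y ∈ {1, 4}
  x = 1: [0↦1, 1↦0, 2↦1, 3↦3, 4↦0]  zeros at y ∈ {1, 4}
  x = 2: [0↦1, 1↦3, 2↦2, 3↦2, 4↦2]  zeros at y ∈ ∅
  x = 3: [0↦0, 1↦3, 2↦3, 3↦4, 4↦0]  zeros at y ∈ {0, 4}
  x = 4: [0↦2, 1↦4, 2↦3, 3↦3, 4↦3]  zeros at y ∈ ∅
Collecting zeros: affine points = {(0, 1), (0, 4), (1, 1), (1, 4), (3, 0), (3, 4)}.
Total count |C(F_5)_aff| = 6.


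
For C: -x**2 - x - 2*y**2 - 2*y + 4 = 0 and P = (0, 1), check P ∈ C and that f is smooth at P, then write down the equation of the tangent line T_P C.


Tangent line at P: -x - 6*y + 6 = 0.

Step 1: f(0, 1) = 0, so P lies on C.
Step 2: partial derivatives
  f_x(x, y) = -2*x - 1, f_y(x, y) = -4*y - 2.
  f_x(P) = -1, f_y(P) = -6 (gradient nonzero, so P is smooth).
Step 3: tangent line at P: -1·(x − 0) + -6·(y − 1) = 0.
Expanding: -x - 6*y + 6 = 0.


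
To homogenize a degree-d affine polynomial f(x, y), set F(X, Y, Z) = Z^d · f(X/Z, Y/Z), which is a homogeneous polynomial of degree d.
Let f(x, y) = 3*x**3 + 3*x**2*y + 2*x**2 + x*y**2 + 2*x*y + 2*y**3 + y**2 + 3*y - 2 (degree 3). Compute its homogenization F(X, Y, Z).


F(X, Y, Z) = 3*X**3 + 3*X**2*Y + 2*X**2*Z + X*Y**2 + 2*X*Y*Z + 2*Y**3 + Y**2*Z + 3*Y*Z**2 - 2*Z**3

deg(f) = 3.
Substitute x = X/Z, y = Y/Z into f, then multiply by Z^3.
  monomial 3·x^3·y^0 ↦ 3·X^3·Y^0·Z^0.
  monomial 3·x^2·y^1 ↦ 3·X^2·Y^1·Z^0.
  monomial 2·x^2·y^0 ↦ 2·X^2·Y^0·Z^1.
  monomial 1·x^1·y^2 ↦ 1·X^1·Y^2·Z^0.
  monomial 2·x^1·y^1 ↦ 2·X^1·Y^1·Z^1.
  monomial 2·x^0·y^3 ↦ 2·X^0·Y^3·Z^0.
  monomial 1·x^0·y^2 ↦ 1·X^0·Y^2·Z^1.
  monomial 3·x^0·y^1 ↦ 3·X^0·Y^1·Z^2.
  monomial -2·x^0·y^0 ↦ -2·X^0·Y^0·Z^3.
Collecting: F(X, Y, Z) = 3*X**3 + 3*X**2*Y + 2*X**2*Z + X*Y**2 + 2*X*Y*Z + 2*Y**3 + Y**2*Z + 3*Y*Z**2 - 2*Z**3.


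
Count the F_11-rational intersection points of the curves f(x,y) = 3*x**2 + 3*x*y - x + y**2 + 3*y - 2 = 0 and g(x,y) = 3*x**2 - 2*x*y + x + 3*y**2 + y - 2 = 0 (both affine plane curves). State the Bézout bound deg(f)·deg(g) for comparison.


Common zeros: ∅; count = 0; Bézout bound = 4.

deg(f) = 2, deg(g) = 2, so Bézout bound = 4.
Scan x ∈ F_11. For each x, list the y ∈ F_11 with f(x, y) ≡ 0 and those with g(x, y) ≡ 0 (mod 11); the common zeros in that column are the intersection.
  x = 0: f ≡ 0 at y ∈ ∅; g ≡ 0 at y ∈ {8, 10}; common: ∅.
  x = 1: f ≡ 0 at y ∈ {0, 5}; g ≡ 0 at y ∈ ∅; common: ∅.
  x = 2: f ≡ 0 at y ∈ {3, 10}; g ≡ 0 at y ∈ ∅; common: ∅.
  x = 3: f ≡ 0 at y ∈ {0, 10}; g ≡ 0 at y ∈ ∅; common: ∅.
  x = 4: f ≡ 0 at y ∈ ∅; g ≡ 0 at y ∈ ∅; common: ∅.
  x = 5: f ≡ 0 at y ∈ ∅; g ≡ 0 at y ∈ {6, 8}; common: ∅.
  x = 6: f ≡ 0 at y ∈ ∅; g ≡ 0 at y ∈ {5, 6}; common: ∅.
  x = 7: f ≡ 0 at y ∈ ∅; g ≡ 0 at y ∈ ∅; common: ∅.
  x = 8: f ≡ 0 at y ∈ {8, 9}; g ≡ 0 at y ∈ {0, 5}; common: ∅.
  x = 9: f ≡ 0 at y ∈ {5, 9}; g ≡ 0 at y ∈ ∅; common: ∅.
  x = 10: f ≡ 0 at y ∈ {3, 8}; g ≡ 0 at y ∈ {0, 10}; common: ∅.
Collecting: common zeros = ∅, so the count is 0.
Comparison with the Bézout bound: 0 ≤ 4 = deg(f)·deg(g), as expected for curves with no common component (the affine F_11-count falls short of the bound because intersections may lie at infinity, over extension fields, or carry multiplicity).


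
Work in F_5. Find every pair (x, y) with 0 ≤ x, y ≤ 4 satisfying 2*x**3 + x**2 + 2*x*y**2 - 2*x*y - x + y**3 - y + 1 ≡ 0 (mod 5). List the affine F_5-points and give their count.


Affine F_5-points: {(0, 3)}; count = 1.

For each of the 25 pairs (x, y) ∈ F_5², evaluate f(x, y) mod 5. Record the zeros.
  x = 0: [0↦1, 1↦1, 2↦2, 3↦0, 4↦1]  zeros at y ∈ {3}
  x = 1: [0↦3, 1↦3, 2↦3, 3↦4, 4↦2]  zeros at y ∈ ∅
  x = 2: [0↦4, 1↦4, 2↦3, 3↦2, 4↦2]  zeros at y ∈ ∅
  x = 3: [0↦1, 1↦1, 2↦4, 3↦1, 4↦3]  zeros at y ∈ ∅
  x = 4: [0↦1, 1↦1, 2↦3, 3↦3, 4↦2]  zeros at y ∈ ∅
Collecting zeros: affine points = {(0, 3)}.
Total count |C(F_5)_aff| = 1.


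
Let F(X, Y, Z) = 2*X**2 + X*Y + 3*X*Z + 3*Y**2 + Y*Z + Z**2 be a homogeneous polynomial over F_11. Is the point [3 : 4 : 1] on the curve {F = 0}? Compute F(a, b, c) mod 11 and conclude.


F(3,4,1) ≡ 4 (mod 11); P is NOT on the curve.

Evaluate F(3, 4, 1) term-by-term (mod 11).
  2*X**2 ↦ 2·9·1·1 = 18
  X*Y ↦ 1·3·4·1 = 12
  3*X*Z ↦ 3·3·1·1 = 9
  3*Y**2 ↦ 3·1·16·1 = 48
  Y*Z ↦ 1·1·4·1 = 4
  Z**2 ↦ 1·1·1·1 = 1
Sum: F(3, 4, 1) = (18) + (12) + (9) + (48) + (4) + (1) = 92.
Reducing mod 11: 92 ≡ 4 (mod 11).
Since F(a, b, c) ≡ 4 ≠ 0 (mod 11), P does NOT lie on the curve.


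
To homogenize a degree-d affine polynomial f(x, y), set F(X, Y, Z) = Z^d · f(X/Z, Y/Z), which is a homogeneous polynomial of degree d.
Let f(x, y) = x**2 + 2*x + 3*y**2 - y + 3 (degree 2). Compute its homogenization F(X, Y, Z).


F(X, Y, Z) = X**2 + 2*X*Z + 3*Y**2 - Y*Z + 3*Z**2

deg(f) = 2.
Substitute x = X/Z, y = Y/Z into f, then multiply by Z^2.
  monomial 1·x^2·y^0 ↦ 1·X^2·Y^0·Z^0.
  monomial 2·x^1·y^0 ↦ 2·X^1·Y^0·Z^1.
  monomial 3·x^0·y^2 ↦ 3·X^0·Y^2·Z^0.
  monomial -1·x^0·y^1 ↦ -1·X^0·Y^1·Z^1.
  monomial 3·x^0·y^0 ↦ 3·X^0·Y^0·Z^2.
Collecting: F(X, Y, Z) = X**2 + 2*X*Z + 3*Y**2 - Y*Z + 3*Z**2.


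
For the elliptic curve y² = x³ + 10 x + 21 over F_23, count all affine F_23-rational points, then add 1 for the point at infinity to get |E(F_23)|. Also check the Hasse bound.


Affine points = {(1, 3), (1, 20), (2, 7), (2, 16), (3, 3), (3, 20), (5, 9), (5, 14), (9, 9), (9, 14), (11, 6), (11, 17), (12, 11), (12, 12), (13, 5), (13, 18), (15, 2), (15, 21), (19, 3), (19, 20), (21, 4), (21, 19)}; affine count = 22; |E(F_23)| = 23.

Discriminant check: Δ ∝ 4a³ + 27b² = 4·10³ + 27·21² = 4·1000 + 27·441 ≡ 14 (mod 23). Nonzero ⇒ E is nonsingular.
For each x ∈ F_23, compute rhs = x³ + 10·x + 21 mod 23, then count y ∈ F_23 with y² ≡ rhs.
  x = 0: rhs = 21, matching y values: none (0 points).
  x = 1: rhs = 9, matching y values: 3, 20 (2 points).
  x = 2: rhs = 3, matching y values: 7, 16 (2 points).
  x = 3: rhs = 9, matching y values: 3, 20 (2 points).
  x = 4: rhs = 10, matching y values: none (0 points).
  x = 5: rhs = 12, matching y values: 9, 14 (2 points).
  x = 6: rhs = 21, matching y values: none (0 points).
  x = 7: rhs = 20, matching y values: none (0 points).
  x = 8: rhs = 15, matching y values: none (0 points).
  x = 9: rhs = 12, matching y values: 9, 14 (2 points).
  x = 10: rhs = 17, matching y values: none (0 points).
  x = 11: rhs = 13, matching y values: 6, 17 (2 points).
  x = 12: rhs = 6, matching y values: 11, 12 (2 points).
  x = 13: rhs = 2, matching y values: 5, 18 (2 points).
  x = 14: rhs = 7, matching y values: none (0 points).
  x = 15: rhs = 4, matching y values: 2, 21 (2 points).
  x = 16: rhs = 22, matching y values: none (0 points).
  x = 17: rhs = 21, matching y values: none (0 points).
  x = 18: rhs = 7, matching y values: none (0 points).
  x = 19: rhs = 9, matching y values: 3, 20 (2 points).
  x = 20: rhs = 10, matching y values: none (0 points).
  x = 21: rhs = 16, matching y values: 4, 19 (2 points).
  x = 22: rhs = 10, matching y values: none (0 points).
Total affine count: 22.
Full point count |E(F_23)| = 22 + 1 = 23.
Hasse bound: |23 − (23+1)| = |-1| = 1 ≤ 2√23 ≈ 9.5917 ✓.


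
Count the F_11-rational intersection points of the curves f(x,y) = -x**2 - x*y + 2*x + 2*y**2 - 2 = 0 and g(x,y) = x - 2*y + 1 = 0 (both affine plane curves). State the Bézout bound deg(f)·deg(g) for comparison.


Common zeros: {(1, 1), (7, 4)}; count = 2; Bézout bound = 2.

deg(f) = 2, deg(g) = 1, so Bézout bound = 2.
Scan x ∈ F_11. For each x, list the y ∈ F_11 with f(x, y) ≡ 0 and those with g(x, y) ≡ 0 (mod 11); the common zeros in that column are the intersection.
  x = 0: f ≡ 0 at y ∈ {1, 10}; g ≡ 0 at y ∈ {6}; common: ∅.
  x = 1: f ≡ 0 at y ∈ {1, 5}; g ≡ 0 at y ∈ {1}; common: {1}.
  x = 2: f ≡ 0 at y ∈ {4, 8}; g ≡ 0 at y ∈ {7}; common: ∅.
  x = 3: f ≡ 0 at y ∈ {8, 10}; g ≡ 0 at y ∈ {2}; common: ∅.
  x = 4: f ≡ 0 at y ∈ ∅; g ≡ 0 at y ∈ {8}; common: ∅.
  x = 5: f ≡ 0 at y ∈ ∅; g ≡ 0 at y ∈ {3}; common: ∅.
  x = 6: f ≡ 0 at y ∈ ∅; g ≡ 0 at y ∈ {9}; common: ∅.
  x = 7: f ≡ 0 at y ∈ {4, 5}; g ≡ 0 at y ∈ {4}; common: {4}.
  x = 8: f ≡ 0 at y ∈ ∅; g ≡ 0 at y ∈ {10}; common: ∅.
  x = 9: f ≡ 0 at y ∈ ∅; g ≡ 0 at y ∈ {5}; common: ∅.
  x = 10: f ≡ 0 at y ∈ ∅; g ≡ 0 at y ∈ {0}; common: ∅.
Collecting: common zeros = {(1, 1), (7, 4)}, so the count is 2.
Comparison with the Bézout bound: 2 ≤ 2 = deg(f)·deg(g), as expected for curves with no common component (the bound is attained).


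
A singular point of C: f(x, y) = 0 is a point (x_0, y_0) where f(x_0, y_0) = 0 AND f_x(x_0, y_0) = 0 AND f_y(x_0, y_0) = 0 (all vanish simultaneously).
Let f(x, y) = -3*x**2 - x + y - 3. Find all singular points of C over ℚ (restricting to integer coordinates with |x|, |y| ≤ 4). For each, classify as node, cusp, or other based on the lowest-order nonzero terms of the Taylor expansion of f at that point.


No singular points in the scanned grid; C is smooth there.

Compute partial derivatives:
  f_x = -6*x - 1.
  f_y = 1.
f_y = 1 is a nonzero constant, so f_y never vanishes: no point (x, y) can satisfy f = f_x = f_y = 0. In particular no (x, y) ∈ {−4, ..., 4}² is singular; the curve is smooth.


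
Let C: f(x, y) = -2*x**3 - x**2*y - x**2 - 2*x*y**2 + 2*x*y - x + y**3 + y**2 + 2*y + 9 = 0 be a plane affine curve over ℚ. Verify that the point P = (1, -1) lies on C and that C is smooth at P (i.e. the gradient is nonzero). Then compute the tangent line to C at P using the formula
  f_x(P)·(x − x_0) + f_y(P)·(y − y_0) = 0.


Tangent line at P: -11*x + 8*y + 19 = 0.

Step 1: f(1, -1) = 0, so P lies on C.
Step 2: partial derivatives
  f_x(x, y) = -6*x**2 - 2*x*y - 2*x - 2*y**2 + 2*y - 1, f_y(x, y) = -x**2 - 4*x*y + 2*x + 3*y**2 + 2*y + 2.
  f_x(P) = -11, f_y(P) = 8 (gradient nonzero, so P is smooth).
Step 3: tangent line at P: -11·(x − 1) + 8·(y − -1) = 0.
Expanding: -11*x + 8*y + 19 = 0.


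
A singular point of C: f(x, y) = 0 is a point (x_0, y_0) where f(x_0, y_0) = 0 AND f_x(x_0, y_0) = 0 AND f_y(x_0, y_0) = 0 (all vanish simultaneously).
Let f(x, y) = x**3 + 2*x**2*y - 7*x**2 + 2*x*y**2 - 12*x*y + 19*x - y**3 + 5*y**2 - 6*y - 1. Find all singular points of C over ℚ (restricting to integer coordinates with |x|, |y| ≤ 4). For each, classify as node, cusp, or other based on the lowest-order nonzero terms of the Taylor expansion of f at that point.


Singular points: {(1, 2)}; classification: cusp.

Compute partial derivatives:
  f_x = 3*x**2 + 4*x*y - 14*x + 2*y**2 - 12*y + 19.
  f_y = 2*x**2 + 4*x*y - 12*x - 3*y**2 + 10*y - 6.
Scan x_0 ∈ {−4, ..., 4}. For each x_0, f_y(x_0, y) is a polynomial in y; find its integer roots y ∈ {−4, ..., 4}, then test f_x and f at those candidates.
  x = -4: f_y(-4, y) = -3*y**2 - 6*y + 74; no integer root y with |y| ≤ 4.
  x = -3: f_y(-3, y) = -3*y**2 - 2*y + 48; no integer root y with |y| ≤ 4.
  x = -2: f_y(-2, y) = -3*y**2 + 2*y + 26; no integer root y with |y| ≤ 4.
  x = -1: f_y(-1, y) = -3*y**2 + 6*y + 8; no integer root y with |y| ≤ 4.
  x = 0: f_y(0, y) = -3*y**2 + 10*y - 6; no integer root y with |y| ≤ 4.
  x = 1: f_y(1, y) = -3*y**2 + 14*y - 16; vanishes at y ∈ {2}. (1, 2): f_x = 0, f = 0 — SINGULAR.
  x = 2: f_y(2, y) = -3*y**2 + 18*y - 22; no integer root y with |y| ≤ 4.
  x = 3: f_y(3, y) = -3*y**2 + 22*y - 24; no integer root y with |y| ≤ 4.
  x = 4: f_y(4, y) = -3*y**2 + 26*y - 22; no integer root y with |y| ≤ 4.
Only singular point on the grid: (1, 2).
Classify: substitute x = 1 + u, y = 2 + v and expand: f = u**3 + 2*u**2*v + 2*u*v**2 - v**3 + v**2.
No constant or linear terms (consistent with a singular point). Quadratic part: v**2. Cubic part: u**3 + 2*u**2*v + 2*u*v**2 - v**3.
The quadratic part v**2 is a perfect square, so there is a single (double) tangent line v = 0, i.e. y = 2. Restricting the cubic part to that line (v = 0) leaves u**3 ≠ 0, so f is not divisible by v and the branch is v² ≈ -u**3 to lowest order — this is a cusp.
Classification: cusp.


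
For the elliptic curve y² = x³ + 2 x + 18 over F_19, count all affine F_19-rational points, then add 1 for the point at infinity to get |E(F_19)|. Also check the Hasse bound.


Affine points = {(2, 7), (2, 12), (5, 1), (5, 18), (9, 9), (9, 10), (14, 4), (14, 15), (16, 2), (16, 17), (17, 5), (17, 14)}; affine count = 12; |E(F_19)| = 13.

Discriminant check: Δ ∝ 4a³ + 27b² = 4·2³ + 27·18² = 4·8 + 27·324 ≡ 2 (mod 19). Nonzero ⇒ E is nonsingular.
For each x ∈ F_19, compute rhs = x³ + 2·x + 18 mod 19, then count y ∈ F_19 with y² ≡ rhs.
  x = 0: rhs = 18, matching y values: none (0 points).
  x = 1: rhs = 2, matching y values: none (0 points).
  x = 2: rhs = 11, matching y values: 7, 12 (2 points).
  x = 3: rhs = 13, matching y values: none (0 points).
  x = 4: rhs = 14, matching y values: none (0 points).
  x = 5: rhs = 1, matching y values: 1, 18 (2 points).
  x = 6: rhs = 18, matching y values: none (0 points).
  x = 7: rhs = 14, matching y values: none (0 points).
  x = 8: rhs = 14, matching y values: none (0 points).
  x = 9: rhs = 5, matching y values: 9, 10 (2 points).
  x = 10: rhs = 12, matching y values: none (0 points).
  x = 11: rhs = 3, matching y values: none (0 points).
  x = 12: rhs = 3, matching y values: none (0 points).
  x = 13: rhs = 18, matching y values: none (0 points).
  x = 14: rhs = 16, matching y values: 4, 15 (2 points).
  x = 15: rhs = 3, matching y values: none (0 points).
  x = 16: rhs = 4, matching y values: 2, 17 (2 points).
  x = 17: rhs = 6, matching y values: 5, 14 (2 points).
  x = 18: rhs = 15, matching y values: none (0 points).
Total affine count: 12.
Full point count |E(F_19)| = 12 + 1 = 13.
Hasse bound: |13 − (19+1)| = |-7| = 7 ≤ 2√19 ≈ 8.7178 ✓.


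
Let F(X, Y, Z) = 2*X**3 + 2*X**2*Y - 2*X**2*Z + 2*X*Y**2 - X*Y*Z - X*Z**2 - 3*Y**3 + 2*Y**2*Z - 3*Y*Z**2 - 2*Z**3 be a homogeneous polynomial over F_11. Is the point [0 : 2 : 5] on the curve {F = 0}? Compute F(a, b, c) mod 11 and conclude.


F(0,2,5) ≡ 1 (mod 11); P is NOT on the curve.

Evaluate F(0, 2, 5) term-by-term (mod 11).
  2*X**3 ↦ 2·0·1·1 = 0
  2*X**2*Y ↦ 2·0·2·1 = 0
  -2*X**2*Z ↦ -2·0·1·5 = 0
  2*X*Y**2 ↦ 2·0·4·1 = 0
  -X*Y*Z ↦ -1·0·2·5 = 0
  -X*Z**2 ↦ -1·0·1·25 = 0
  -3*Y**3 ↦ -3·1·8·1 = -24
  2*Y**2*Z ↦ 2·1·4·5 = 40
  -3*Y*Z**2 ↦ -3·1·2·25 = -150
  -2*Z**3 ↦ -2·1·1·125 = -250
Sum: F(0, 2, 5) = (0) + (0) + (0) + (0) + (0) + (0) + (-24) + (40) + (-150) + (-250) = -384.
Reducing mod 11: -384 ≡ 1 (mod 11).
Since F(a, b, c) ≡ 1 ≠ 0 (mod 11), P does NOT lie on the curve.


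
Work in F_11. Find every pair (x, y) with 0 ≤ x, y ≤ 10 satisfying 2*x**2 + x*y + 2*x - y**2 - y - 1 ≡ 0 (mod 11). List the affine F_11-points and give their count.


Affine F_11-points: {(1, 5), (1, 6), (2, 0), (2, 1), (4, 7), (6, 6), (6, 10), (8, 0), (8, 7), (10, 10)}; count = 10.

For each of the 121 pairs (x, y) ∈ F_11², evaluate f(x, y) mod 11. Record the zeros.
  x = 0: [0↦10, 1↦8, 2↦4, 3↦9, 4↦1, 5↦2, 6↦1, 7↦9, 8↦4, 9↦8, 10↦10]  zeros at y ∈ ∅
  x = 1: [0↦3, 1↦2, 2↦10, 3↦5, 4↦9, 5↦0, 6↦0, 7↦9, 8↦5, 9↦10, 10↦2]  zeros at y ∈ {5, 6}
  x = 2: [0↦0, 1↦0, 2↦9, 3↦5, 4↦10, 5↦2, 6↦3, 7↦2, 8↦10, 9↦5, 10↦9]  zeros at y ∈ {0, 1}
  x = 3: [0↦1, 1↦2, 2↦1, 3↦9, 4↦4, 5↦8, 6↦10, 7↦10, 8↦8, 9↦4, 10↦9]  zeros at y ∈ ∅
  x = 4: [0↦6, 1↦8, 2↦8, 3↦6, 4↦2, 5↦7, 6↦10, 7↦0, 8↦10, 9↦7, 10↦2]  zeros at y ∈ {7}
  x = 5: [0↦4, 1↦7, 2↦8, 3↦7, 4↦4, 5↦10, 6↦3, 7↦5, 8↦5, 9↦3, 10↦10]  zeros at y ∈ ∅
  x = 6: [0↦6, 1↦10, 2↦1, 3↦1, 4↦10, 5↦6, 6↦0, 7↦3, 8↦4, 9↦3, 10↦0]  zeros at y ∈ {6, 10}
  x = 7: [0↦1, 1↦6, 2↦9, 3↦10, 4↦9, 5↦6, 6↦1, 7↦5, 8↦7, 9↦7, 10↦5]  zeros at y ∈ ∅
  x = 8: [0↦0, 1↦6, 2↦10, 3↦1, 4↦1, 5↦10, 6↦6, 7↦0, 8↦3, 9↦4, 10↦3]  zeros at y ∈ {0, 7}
  x = 9: [0↦3, 1↦10, 2↦4, 3↦7, 4↦8, 5↦7, 6↦4, 7↦10, 8↦3, 9↦5, 10↦5]  zeros at y ∈ ∅
  x = 10: [0↦10, 1↦7, 2↦2, 3↦6, 4↦8, 5↦8, 6↦6, 7↦2, 8↦7, 9↦10, 10↦0]  zeros at y ∈ {10}
Collecting zeros: affine points = {(1, 5), (1, 6), (2, 0), (2, 1), (4, 7), (6, 6), (6, 10), (8, 0), (8, 7), (10, 10)}.
Total count |C(F_11)_aff| = 10.


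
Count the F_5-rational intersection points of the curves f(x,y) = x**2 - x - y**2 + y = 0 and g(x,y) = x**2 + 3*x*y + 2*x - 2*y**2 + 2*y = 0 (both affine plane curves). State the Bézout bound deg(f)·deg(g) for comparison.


Common zeros: {(0, 0), (0, 1), (3, 3)}; count = 3; Bézout bound = 4.

deg(f) = 2, deg(g) = 2, so Bézout bound = 4.
Scan x ∈ F_5. For each x, list the y ∈ F_5 with f(x, y) ≡ 0 and those with g(x, y) ≡ 0 (mod 5); the common zeros in that column are the intersection.
  x = 0: f ≡ 0 at y ∈ {0, 1}; g ≡ 0 at y ∈ {0, 1}; common: {0, 1}.
  x = 1: f ≡ 0 at y ∈ {0, 1}; g ≡ 0 at y ∈ {2, 3}; common: ∅.
  x = 2: f ≡ 0 at y ∈ {2, 4}; g ≡ 0 at y ∈ ∅; common: ∅.
  x = 3: f ≡ 0 at y ∈ {3}; g ≡ 0 at y ∈ {0, 3}; common: {3}.
  x = 4: f ≡ 0 at y ∈ {2, 4}; g ≡ 0 at y ∈ ∅; common: ∅.
Collecting: common zeros = {(0, 0), (0, 1), (3, 3)}, so the count is 3.
Comparison with the Bézout bound: 3 ≤ 4 = deg(f)·deg(g), as expected for curves with no common component (the affine F_5-count falls short of the bound because intersections may lie at infinity, over extension fields, or carry multiplicity).


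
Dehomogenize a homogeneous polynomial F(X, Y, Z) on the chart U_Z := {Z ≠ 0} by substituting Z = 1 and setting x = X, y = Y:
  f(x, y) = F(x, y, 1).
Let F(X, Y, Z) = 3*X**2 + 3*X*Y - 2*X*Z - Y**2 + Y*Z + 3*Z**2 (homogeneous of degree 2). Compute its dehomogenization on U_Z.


f(x, y) = 3*x**2 + 3*x*y - 2*x - y**2 + y + 3

On U_Z we set Z = 1. Each monomial c·X^i·Y^j·Z^k in F becomes c·x^i·y^j·1^k = c·x^i·y^j.
Substituting Z = 1: F(X, Y, 1) = 3*x**2 + 3*x*y - 2*x - y**2 + y + 3.
Note: deg(f) ≤ deg(F) = 2; strict inequality happens when F is divisible by Z (lost terms).


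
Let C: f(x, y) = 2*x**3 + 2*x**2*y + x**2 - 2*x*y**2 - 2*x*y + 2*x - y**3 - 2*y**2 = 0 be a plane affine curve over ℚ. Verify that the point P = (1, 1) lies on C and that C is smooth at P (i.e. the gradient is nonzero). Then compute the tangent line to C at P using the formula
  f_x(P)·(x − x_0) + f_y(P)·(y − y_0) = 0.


Tangent line at P: 10*x - 11*y + 1 = 0.

Step 1: f(1, 1) = 0, so P lies on C.
Step 2: partial derivatives
  f_x(x, y) = 6*x**2 + 4*x*y + 2*x - 2*y**2 - 2*y + 2, f_y(x, y) = 2*x**2 - 4*x*y - 2*x - 3*y**2 - 4*y.
  f_x(P) = 10, f_y(P) = -11 (gradient nonzero, so P is smooth).
Step 3: tangent line at P: 10·(x − 1) + -11·(y − 1) = 0.
Expanding: 10*x - 11*y + 1 = 0.


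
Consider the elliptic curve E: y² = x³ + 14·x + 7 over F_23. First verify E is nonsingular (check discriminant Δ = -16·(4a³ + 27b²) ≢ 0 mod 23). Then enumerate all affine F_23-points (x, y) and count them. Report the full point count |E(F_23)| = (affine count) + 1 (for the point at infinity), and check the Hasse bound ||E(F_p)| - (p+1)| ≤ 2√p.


Affine points = {(4, 9), (4, 14), (5, 8), (5, 15), (6, 10), (6, 13), (14, 7), (14, 16), (15, 2), (15, 21), (16, 7), (16, 16), (17, 11), (17, 12), (19, 5), (19, 18)}; affine count = 16; |E(F_23)| = 17.

Discriminant check: Δ ∝ 4a³ + 27b² = 4·14³ + 27·7² = 4·2744 + 27·49 ≡ 17 (mod 23). Nonzero ⇒ E is nonsingular.
For each x ∈ F_23, compute rhs = x³ + 14·x + 7 mod 23, then count y ∈ F_23 with y² ≡ rhs.
  x = 0: rhs = 7, matching y values: none (0 points).
  x = 1: rhs = 22, matching y values: none (0 points).
  x = 2: rhs = 20, matching y values: none (0 points).
  x = 3: rhs = 7, matching y values: none (0 points).
  x = 4: rhs = 12, matching y values: 9, 14 (2 points).
  x = 5: rhs = 18, matching y values: 8, 15 (2 points).
  x = 6: rhs = 8, matching y values: 10, 13 (2 points).
  x = 7: rhs = 11, matching y values: none (0 points).
  x = 8: rhs = 10, matching y values: none (0 points).
  x = 9: rhs = 11, matching y values: none (0 points).
  x = 10: rhs = 20, matching y values: none (0 points).
  x = 11: rhs = 20, matching y values: none (0 points).
  x = 12: rhs = 17, matching y values: none (0 points).
  x = 13: rhs = 17, matching y values: none (0 points).
  x = 14: rhs = 3, matching y values: 7, 16 (2 points).
  x = 15: rhs = 4, matching y values: 2, 21 (2 points).
  x = 16: rhs = 3, matching y values: 7, 16 (2 points).
  x = 17: rhs = 6, matching y values: 11, 12 (2 points).
  x = 18: rhs = 19, matching y values: none (0 points).
  x = 19: rhs = 2, matching y values: 5, 18 (2 points).
  x = 20: rhs = 7, matching y values: none (0 points).
  x = 21: rhs = 17, matching y values: none (0 points).
  x = 22: rhs = 15, matching y values: none (0 points).
Total affine count: 16.
Full point count |E(F_23)| = 16 + 1 = 17.
Hasse bound: |17 − (23+1)| = |-7| = 7 ≤ 2√23 ≈ 9.5917 ✓.


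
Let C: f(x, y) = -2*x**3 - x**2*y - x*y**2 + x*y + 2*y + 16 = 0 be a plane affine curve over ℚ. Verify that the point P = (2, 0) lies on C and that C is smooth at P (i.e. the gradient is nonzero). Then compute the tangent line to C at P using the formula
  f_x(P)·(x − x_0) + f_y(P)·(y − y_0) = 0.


Tangent line at P: 48 - 24*x = 0.

Step 1: f(2, 0) = 0, so P lies on C.
Step 2: partial derivatives
  f_x(x, y) = -6*x**2 - 2*x*y - y**2 + y, f_y(x, y) = -x**2 - 2*x*y + x + 2.
  f_x(P) = -24, f_y(P) = 0 (gradient nonzero, so P is smooth).
Step 3: tangent line at P: -24·(x − 2) + 0·(y − 0) = 0.
Expanding: 48 - 24*x = 0.


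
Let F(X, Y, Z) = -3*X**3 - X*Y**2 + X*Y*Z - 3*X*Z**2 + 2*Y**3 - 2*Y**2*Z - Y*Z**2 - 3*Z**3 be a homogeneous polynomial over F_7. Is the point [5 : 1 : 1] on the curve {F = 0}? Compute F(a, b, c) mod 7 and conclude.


F(5,1,1) ≡ 5 (mod 7); P is NOT on the curve.

Evaluate F(5, 1, 1) term-by-term (mod 7).
  -3*X**3 ↦ -3·125·1·1 = -375
  -X*Y**2 ↦ -1·5·1·1 = -5
  X*Y*Z ↦ 1·5·1·1 = 5
  -3*X*Z**2 ↦ -3·5·1·1 = -15
  2*Y**3 ↦ 2·1·1·1 = 2
  -2*Y**2*Z ↦ -2·1·1·1 = -2
  -Y*Z**2 ↦ -1·1·1·1 = -1
  -3*Z**3 ↦ -3·1·1·1 = -3
Sum: F(5, 1, 1) = (-375) + (-5) + (5) + (-15) + (2) + (-2) + (-1) + (-3) = -394.
Reducing mod 7: -394 ≡ 5 (mod 7).
Since F(a, b, c) ≡ 5 ≠ 0 (mod 7), P does NOT lie on the curve.


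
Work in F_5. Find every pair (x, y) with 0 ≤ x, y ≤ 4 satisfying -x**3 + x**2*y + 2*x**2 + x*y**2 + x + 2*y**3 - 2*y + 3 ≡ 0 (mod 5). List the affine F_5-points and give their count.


Affine F_5-points: {(0, 2), (1, 0), (1, 3), (1, 4), (2, 0), (4, 0), (4, 1), (4, 2)}; count = 8.

For each of the 25 pairs (x, y) ∈ F_5², evaluate f(x, y) mod 5. Record the zeros.
  x = 0: [0↦3, 1↦3, 2↦0, 3↦1, 4↦3]  zeros at y ∈ {2}
  x = 1: [0↦0, 1↦2, 2↦3, 3↦0, 4↦0]  zeros at y ∈ {0, 3, 4}
  x = 2: [0↦0, 1↦1, 2↦3, 3↦3, 4↦3]  zeros at y ∈ {0}
  x = 3: [0↦2, 1↦4, 2↦4, 3↦4, 4↦1]  zeros at y ∈ ∅
  x = 4: [0↦0, 1↦0, 2↦0, 3↦2, 4↦3]  zeros at y ∈ {0, 1, 2}
Collecting zeros: affine points = {(0, 2), (1, 0), (1, 3), (1, 4), (2, 0), (4, 0), (4, 1), (4, 2)}.
Total count |C(F_5)_aff| = 8.


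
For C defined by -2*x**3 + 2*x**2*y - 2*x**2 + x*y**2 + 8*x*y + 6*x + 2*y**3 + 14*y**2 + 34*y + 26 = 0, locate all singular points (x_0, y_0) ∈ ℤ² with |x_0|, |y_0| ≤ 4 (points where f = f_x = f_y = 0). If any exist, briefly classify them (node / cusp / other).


Singular points: {(-1, -2)}; classification: cusp.

Compute partial derivatives:
  f_x = -6*x**2 + 4*x*y - 4*x + y**2 + 8*y + 6.
  f_y = 2*x**2 + 2*x*y + 8*x + 6*y**2 + 28*y + 34.
Scan x_0 ∈ {−4, ..., 4}. For each x_0, f_y(x_0, y) is a polynomial in y; find its integer roots y ∈ {−4, ..., 4}, then test f_x and f at those candidates.
  x = -4: f_y(-4, y) = 6*y**2 + 20*y + 34; no integer root y with |y| ≤ 4.
  x = -3: f_y(-3, y) = 6*y**2 + 22*y + 28; no integer root y with |y| ≤ 4.
  x = -2: f_y(-2, y) = 6*y**2 + 24*y + 26; no integer root y with |y| ≤ 4.
  x = -1: f_y(-1, y) = 6*y**2 + 26*y + 28; vanishes at y ∈ {-2}. (-1, -2): f_x = 0, f = 0 — SINGULAR.
  x = 0: f_y(0, y) = 6*y**2 + 28*y + 34; no integer root y with |y| ≤ 4.
  x = 1: f_y(1, y) = 6*y**2 + 30*y + 44; no integer root y with |y| ≤ 4.
  x = 2: f_y(2, y) = 6*y**2 + 32*y + 58; no integer root y with |y| ≤ 4.
  x = 3: f_y(3, y) = 6*y**2 + 34*y + 76; no integer root y with |y| ≤ 4.
  x = 4: f_y(4, y) = 6*y**2 + 36*y + 98; no integer root y with |y| ≤ 4.
Only singular point on the grid: (-1, -2).
Classify: substitute x = -1 + u, y = -2 + v and expand: f = -2*u**3 + 2*u**2*v + u*v**2 + 2*v**3 + v**2.
No constant or linear terms (consistent with a singular point). Quadratic part: v**2. Cubic part: -2*u**3 + 2*u**2*v + u*v**2 + 2*v**3.
The quadratic part v**2 is a perfect square, so there is a single (double) tangent line v = 0, i.e. y = -2. Restricting the cubic part to that line (v = 0) leaves -2*u**3 ≠ 0, so f is not divisible by v and the branch is v² ≈ 2*u**3 to lowest order — this is a cusp.
Classification: cusp.


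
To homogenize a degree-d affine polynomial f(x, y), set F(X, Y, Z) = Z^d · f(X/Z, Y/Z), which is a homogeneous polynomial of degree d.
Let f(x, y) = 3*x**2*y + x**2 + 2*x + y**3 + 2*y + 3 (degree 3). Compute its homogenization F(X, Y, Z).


F(X, Y, Z) = 3*X**2*Y + X**2*Z + 2*X*Z**2 + Y**3 + 2*Y*Z**2 + 3*Z**3

deg(f) = 3.
Substitute x = X/Z, y = Y/Z into f, then multiply by Z^3.
  monomial 3·x^2·y^1 ↦ 3·X^2·Y^1·Z^0.
  monomial 1·x^2·y^0 ↦ 1·X^2·Y^0·Z^1.
  monomial 2·x^1·y^0 ↦ 2·X^1·Y^0·Z^2.
  monomial 1·x^0·y^3 ↦ 1·X^0·Y^3·Z^0.
  monomial 2·x^0·y^1 ↦ 2·X^0·Y^1·Z^2.
  monomial 3·x^0·y^0 ↦ 3·X^0·Y^0·Z^3.
Collecting: F(X, Y, Z) = 3*X**2*Y + X**2*Z + 2*X*Z**2 + Y**3 + 2*Y*Z**2 + 3*Z**3.


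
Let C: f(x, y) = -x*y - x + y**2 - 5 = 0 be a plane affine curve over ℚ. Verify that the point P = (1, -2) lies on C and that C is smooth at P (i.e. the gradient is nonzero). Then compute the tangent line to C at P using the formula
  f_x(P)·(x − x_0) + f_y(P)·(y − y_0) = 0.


Tangent line at P: x - 5*y - 11 = 0.

Step 1: f(1, -2) = 0, so P lies on C.
Step 2: partial derivatives
  f_x(x, y) = -y - 1, f_y(x, y) = -x + 2*y.
  f_x(P) = 1, f_y(P) = -5 (gradient nonzero, so P is smooth).
Step 3: tangent line at P: 1·(x − 1) + -5·(y − -2) = 0.
Expanding: x - 5*y - 11 = 0.


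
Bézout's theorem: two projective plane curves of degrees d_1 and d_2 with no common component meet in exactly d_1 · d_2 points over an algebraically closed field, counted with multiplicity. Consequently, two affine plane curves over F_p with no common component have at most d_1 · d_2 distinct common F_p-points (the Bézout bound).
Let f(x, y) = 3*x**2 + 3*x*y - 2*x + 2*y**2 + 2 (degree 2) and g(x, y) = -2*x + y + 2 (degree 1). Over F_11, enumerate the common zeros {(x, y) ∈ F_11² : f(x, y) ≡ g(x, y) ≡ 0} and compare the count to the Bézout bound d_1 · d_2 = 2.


Common zeros: ∅; count = 0; Bézout bound = 2.

deg(f) = 2, deg(g) = 1, so Bézout bound = 2.
Scan x ∈ F_11. For each x, list the y ∈ F_11 with f(x, y) ≡ 0 and those with g(x, y) ≡ 0 (mod 11); the common zeros in that column are the intersection.
  x = 0: f ≡ 0 at y ∈ ∅; g ≡ 0 at y ∈ {9}; common: ∅.
  x = 1: f ≡ 0 at y ∈ ∅; g ≡ 0 at y ∈ {0}; common: ∅.
  x = 2: f ≡ 0 at y ∈ {4}; g ≡ 0 at y ∈ {2}; common: ∅.
  x = 3: f ≡ 0 at y ∈ ∅; g ≡ 0 at y ∈ {4}; common: ∅.
  x = 4: f ≡ 0 at y ∈ ∅; g ≡ 0 at y ∈ {6}; common: ∅.
  x = 5: f ≡ 0 at y ∈ ∅; g ≡ 0 at y ∈ {8}; common: ∅.
  x = 6: f ≡ 0 at y ∈ ∅; g ≡ 0 at y ∈ {10}; common: ∅.
  x = 7: f ≡ 0 at y ∈ ∅; g ≡ 0 at y ∈ {1}; common: ∅.
  x = 8: f ≡ 0 at y ∈ ∅; g ≡ 0 at y ∈ {3}; common: ∅.
  x = 9: f ≡ 0 at y ∈ ∅; g ≡ 0 at y ∈ {5}; common: ∅.
  x = 10: f ≡ 0 at y ∈ ∅; g ≡ 0 at y ∈ {7}; common: ∅.
Collecting: common zeros = ∅, so the count is 0.
Comparison with the Bézout bound: 0 ≤ 2 = deg(f)·deg(g), as expected for curves with no common component (the affine F_11-count falls short of the bound because intersections may lie at infinity, over extension fields, or carry multiplicity).


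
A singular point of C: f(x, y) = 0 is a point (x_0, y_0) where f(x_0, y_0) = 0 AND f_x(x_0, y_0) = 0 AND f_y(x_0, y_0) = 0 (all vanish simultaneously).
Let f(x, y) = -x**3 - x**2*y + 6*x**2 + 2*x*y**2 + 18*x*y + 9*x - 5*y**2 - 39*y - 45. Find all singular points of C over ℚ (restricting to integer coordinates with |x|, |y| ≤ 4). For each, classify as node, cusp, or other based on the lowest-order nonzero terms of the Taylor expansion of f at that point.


Singular points: {(3, -3)}; classification: cusp.

Compute partial derivatives:
  f_x = -3*x**2 - 2*x*y + 12*x + 2*y**2 + 18*y + 9.
  f_y = -x**2 + 4*x*y + 18*x - 10*y - 39.
Scan x_0 ∈ {−4, ..., 4}. For each x_0, f_y(x_0, y) is a polynomial in y; find its integer roots y ∈ {−4, ..., 4}, then test f_x and f at those candidates.
  x = -4: f_y(-4, y) = -26*y - 127; no integer root y with |y| ≤ 4.
  x = -3: f_y(-3, y) = -22*y - 102; no integer root y with |y| ≤ 4.
  x = -2: f_y(-2, y) = -18*y - 79; no integer root y with |y| ≤ 4.
  x = -1: f_y(-1, y) = -14*y - 58; no integer root y with |y| ≤ 4.
  x = 0: f_y(0, y) = -10*y - 39; no integer root y with |y| ≤ 4.
  x = 1: f_y(1, y) = -6*y - 22; no integer root y with |y| ≤ 4.
  x = 2: f_y(2, y) = -2*y - 7; no integer root y with |y| ≤ 4.
  x = 3: f_y(3, y) = 2*y + 6; vanishes at y ∈ {-3}. (3, -3): f_x = 0, f = 0 — SINGULAR.
  x = 4: f_y(4, y) = 6*y + 17; no integer root y with |y| ≤ 4.
Only singular point on the grid: (3, -3).
Classify: substitute x = 3 + u, y = -3 + v and expand: f = -u**3 - u**2*v + 2*u*v**2 + v**2.
No constant or linear terms (consistent with a singular point). Quadratic part: v**2. Cubic part: -u**3 - u**2*v + 2*u*v**2.
The quadratic part v**2 is a perfect square, so there is a single (double) tangent line v = 0, i.e. y = -3. Restricting the cubic part to that line (v = 0) leaves -u**3 ≠ 0, so f is not divisible by v and the branch is v² ≈ u**3 to lowest order — this is a cusp.
Classification: cusp.


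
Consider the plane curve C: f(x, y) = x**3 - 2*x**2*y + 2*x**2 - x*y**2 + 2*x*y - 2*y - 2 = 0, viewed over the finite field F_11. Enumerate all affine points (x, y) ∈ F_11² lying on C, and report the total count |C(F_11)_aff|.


Affine F_11-points: {(0, 10), (2, 3), (2, 5), (6, 0), (6, 8), (7, 7), (7, 9), (8, 0), (8, 5), (9, 2), (9, 5)}; count = 11.

For each of the 121 pairs (x, y) ∈ F_11², evaluate f(x, y) mod 11. Record the zeros.
  x = 0: [0↦9, 1↦7, 2↦5, 3↦3, 4↦1, 5↦10, 6↦8, 7↦6, 8↦4, 9↦2, 10↦0]  zeros at y ∈ {10}
  x = 1: [0↦1, 1↦9, 2↦4, 3↦8, 4↦10, 5↦10, 6↦8, 7↦4, 8↦9, 9↦1, 10↦2]  zeros at y ∈ ∅
  x = 2: [0↦3, 1↦6, 2↦5, 3↦0, 4↦2, 5↦0, 6↦5, 7↦6, 8↦3, 9↦7, 10↦7]  zeros at y ∈ {3, 5}
  x = 3: [0↦10, 1↦4, 2↦3, 3↦7, 4↦5, 5↦8, 6↦5, 7↦7, 8↦3, 9↦4, 10↦10]  zeros at y ∈ ∅
  x = 4: [0↦6, 1↦9, 2↦4, 3↦2, 4↦3, 5↦7, 6↦3, 7↦2, 8↦4, 9↦9, 10↦6]  zeros at y ∈ ∅
  x = 5: [0↦8, 1↦5, 2↦3, 3↦2, 4↦2, 5↦3, 6↦5, 7↦8, 8↦1, 9↦6, 10↦1]  zeros at y ∈ ∅
  x = 6: [0↦0, 1↦9, 2↦6, 3↦2, 4↦8, 5↦2, 6↦6, 7↦9, 8↦0, 9↦1, 10↦1]  zeros at y ∈ {0, 8}
  x = 7: [0↦10, 1↦5, 2↦8, 3↦8, 4↦5, 5↦10, 6↦1, 7↦0, 8↦7, 9↦0, 10↦1]  zeros at y ∈ {7, 9}
  x = 8: [0↦0, 1↦10, 2↦4, 3↦4, 4↦10, 5↦0, 6↦7, 7↦9, 8↦6, 9↦9, 10↦7]  zeros at y ∈ {0, 5}
  x = 9: [0↦9, 1↦8, 2↦0, 3↦7, 4↦7, 5↦0, 6↦8, 7↦9, 8↦3, 9↦1, 10↦3]  zeros at y ∈ {2, 5}
  x = 10: [0↦10, 1↦5, 2↦2, 3↦1, 4↦2, 5↦5, 6↦10, 7↦6, 8↦4, 9↦4, 10↦6]  zeros at y ∈ ∅
Collecting zeros: affine points = {(0, 10), (2, 3), (2, 5), (6, 0), (6, 8), (7, 7), (7, 9), (8, 0), (8, 5), (9, 2), (9, 5)}.
Total count |C(F_11)_aff| = 11.


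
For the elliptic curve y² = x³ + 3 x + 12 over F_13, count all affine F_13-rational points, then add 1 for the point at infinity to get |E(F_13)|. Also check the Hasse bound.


Affine points = {(0, 5), (0, 8), (1, 4), (1, 9), (2, 0), (3, 3), (3, 10), (4, 6), (4, 7), (5, 3), (5, 10), (6, 5), (6, 8), (7, 5), (7, 8), (9, 1), (9, 12)}; affine count = 17; |E(F_13)| = 18.

Discriminant check: Δ ∝ 4a³ + 27b² = 4·3³ + 27·12² = 4·27 + 27·144 ≡ 5 (mod 13). Nonzero ⇒ E is nonsingular.
For each x ∈ F_13, compute rhs = x³ + 3·x + 12 mod 13, then count y ∈ F_13 with y² ≡ rhs.
  x = 0: rhs = 12, matching y values: 5, 8 (2 points).
  x = 1: rhs = 3, matching y values: 4, 9 (2 points).
  x = 2: rhs = 0, matching y values: 0 (1 points).
  x = 3: rhs = 9, matching y values: 3, 10 (2 points).
  x = 4: rhs = 10, matching y values: 6, 7 (2 points).
  x = 5: rhs = 9, matching y values: 3, 10 (2 points).
  x = 6: rhs = 12, matching y values: 5, 8 (2 points).
  x = 7: rhs = 12, matching y values: 5, 8 (2 points).
  x = 8: rhs = 2, matching y values: none (0 points).
  x = 9: rhs = 1, matching y values: 1, 12 (2 points).
  x = 10: rhs = 2, matching y values: none (0 points).
  x = 11: rhs = 11, matching y values: none (0 points).
  x = 12: rhs = 8, matching y values: none (0 points).
Total affine count: 17.
Full point count |E(F_13)| = 17 + 1 = 18.
Hasse bound: |18 − (13+1)| = |4| = 4 ≤ 2√13 ≈ 7.2111 ✓.


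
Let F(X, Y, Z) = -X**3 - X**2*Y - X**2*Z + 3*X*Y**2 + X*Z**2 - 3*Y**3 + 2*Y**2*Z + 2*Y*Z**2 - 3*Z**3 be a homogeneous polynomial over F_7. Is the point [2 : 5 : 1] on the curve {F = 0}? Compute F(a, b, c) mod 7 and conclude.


F(2,5,1) ≡ 5 (mod 7); P is NOT on the curve.

Evaluate F(2, 5, 1) term-by-term (mod 7).
  -X**3 ↦ -1·8·1·1 = -8
  -X**2*Y ↦ -1·4·5·1 = -20
  -X**2*Z ↦ -1·4·1·1 = -4
  3*X*Y**2 ↦ 3·2·25·1 = 150
  X*Z**2 ↦ 1·2·1·1 = 2
  -3*Y**3 ↦ -3·1·125·1 = -375
  2*Y**2*Z ↦ 2·1·25·1 = 50
  2*Y*Z**2 ↦ 2·1·5·1 = 10
  -3*Z**3 ↦ -3·1·1·1 = -3
Sum: F(2, 5, 1) = (-8) + (-20) + (-4) + (150) + (2) + (-375) + (50) + (10) + (-3) = -198.
Reducing mod 7: -198 ≡ 5 (mod 7).
Since F(a, b, c) ≡ 5 ≠ 0 (mod 7), P does NOT lie on the curve.


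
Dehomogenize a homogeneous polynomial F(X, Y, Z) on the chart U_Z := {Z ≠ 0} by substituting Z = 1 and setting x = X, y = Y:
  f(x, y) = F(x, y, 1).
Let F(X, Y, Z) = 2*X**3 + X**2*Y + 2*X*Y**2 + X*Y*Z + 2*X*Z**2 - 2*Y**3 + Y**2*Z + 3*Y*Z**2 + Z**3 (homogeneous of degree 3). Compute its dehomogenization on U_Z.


f(x, y) = 2*x**3 + x**2*y + 2*x*y**2 + x*y + 2*x - 2*y**3 + y**2 + 3*y + 1

On U_Z we set Z = 1. Each monomial c·X^i·Y^j·Z^k in F becomes c·x^i·y^j·1^k = c·x^i·y^j.
Substituting Z = 1: F(X, Y, 1) = 2*x**3 + x**2*y + 2*x*y**2 + x*y + 2*x - 2*y**3 + y**2 + 3*y + 1.
Note: deg(f) ≤ deg(F) = 3; strict inequality happens when F is divisible by Z (lost terms).
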